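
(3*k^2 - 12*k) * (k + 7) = 3*k^3 + 9*k^2 - 84*k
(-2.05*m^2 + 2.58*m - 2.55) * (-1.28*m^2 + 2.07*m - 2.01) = 2.624*m^4 - 7.5459*m^3 + 12.7251*m^2 - 10.4643*m + 5.1255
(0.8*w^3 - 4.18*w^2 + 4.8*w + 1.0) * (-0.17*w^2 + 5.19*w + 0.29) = -0.136*w^5 + 4.8626*w^4 - 22.2782*w^3 + 23.5298*w^2 + 6.582*w + 0.29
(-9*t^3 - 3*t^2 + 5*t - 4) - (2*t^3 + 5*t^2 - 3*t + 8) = -11*t^3 - 8*t^2 + 8*t - 12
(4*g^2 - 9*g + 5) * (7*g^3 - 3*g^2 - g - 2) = 28*g^5 - 75*g^4 + 58*g^3 - 14*g^2 + 13*g - 10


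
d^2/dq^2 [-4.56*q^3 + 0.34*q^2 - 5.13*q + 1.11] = 0.68 - 27.36*q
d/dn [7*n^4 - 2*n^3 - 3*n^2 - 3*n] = 28*n^3 - 6*n^2 - 6*n - 3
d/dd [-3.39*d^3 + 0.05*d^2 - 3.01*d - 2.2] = -10.17*d^2 + 0.1*d - 3.01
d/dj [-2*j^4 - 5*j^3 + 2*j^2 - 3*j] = -8*j^3 - 15*j^2 + 4*j - 3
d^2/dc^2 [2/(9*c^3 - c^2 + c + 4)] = 4*((1 - 27*c)*(9*c^3 - c^2 + c + 4) + (27*c^2 - 2*c + 1)^2)/(9*c^3 - c^2 + c + 4)^3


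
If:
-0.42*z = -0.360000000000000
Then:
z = 0.86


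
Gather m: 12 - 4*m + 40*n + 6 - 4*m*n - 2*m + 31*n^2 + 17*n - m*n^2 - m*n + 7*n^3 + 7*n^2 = m*(-n^2 - 5*n - 6) + 7*n^3 + 38*n^2 + 57*n + 18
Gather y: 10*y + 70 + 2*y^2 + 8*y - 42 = 2*y^2 + 18*y + 28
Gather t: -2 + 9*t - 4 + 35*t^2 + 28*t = 35*t^2 + 37*t - 6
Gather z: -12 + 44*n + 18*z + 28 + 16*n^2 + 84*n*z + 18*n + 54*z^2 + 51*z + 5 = 16*n^2 + 62*n + 54*z^2 + z*(84*n + 69) + 21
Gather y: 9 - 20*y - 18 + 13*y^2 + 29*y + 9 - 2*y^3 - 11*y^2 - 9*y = -2*y^3 + 2*y^2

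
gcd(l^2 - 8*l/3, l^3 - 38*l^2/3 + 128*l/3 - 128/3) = l - 8/3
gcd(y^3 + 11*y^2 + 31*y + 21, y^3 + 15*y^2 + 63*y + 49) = y^2 + 8*y + 7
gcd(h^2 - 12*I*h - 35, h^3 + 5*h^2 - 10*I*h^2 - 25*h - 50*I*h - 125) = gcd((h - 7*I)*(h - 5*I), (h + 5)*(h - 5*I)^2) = h - 5*I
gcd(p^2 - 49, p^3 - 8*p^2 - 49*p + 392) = p^2 - 49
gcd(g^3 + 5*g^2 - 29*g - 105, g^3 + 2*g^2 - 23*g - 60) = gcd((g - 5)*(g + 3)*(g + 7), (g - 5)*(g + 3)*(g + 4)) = g^2 - 2*g - 15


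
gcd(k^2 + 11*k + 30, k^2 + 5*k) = k + 5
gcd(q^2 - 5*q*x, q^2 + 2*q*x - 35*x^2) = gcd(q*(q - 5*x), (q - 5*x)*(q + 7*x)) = -q + 5*x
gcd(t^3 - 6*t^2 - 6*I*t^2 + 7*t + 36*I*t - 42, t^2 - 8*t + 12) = t - 6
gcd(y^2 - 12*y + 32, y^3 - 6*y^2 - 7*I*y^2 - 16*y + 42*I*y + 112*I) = y - 8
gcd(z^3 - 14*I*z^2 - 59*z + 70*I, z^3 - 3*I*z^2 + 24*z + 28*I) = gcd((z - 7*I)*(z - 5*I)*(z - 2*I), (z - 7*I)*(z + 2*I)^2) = z - 7*I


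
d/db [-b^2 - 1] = -2*b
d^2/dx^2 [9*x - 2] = 0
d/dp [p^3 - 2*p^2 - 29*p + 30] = 3*p^2 - 4*p - 29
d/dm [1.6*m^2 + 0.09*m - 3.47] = 3.2*m + 0.09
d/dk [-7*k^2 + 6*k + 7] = 6 - 14*k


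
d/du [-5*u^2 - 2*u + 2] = -10*u - 2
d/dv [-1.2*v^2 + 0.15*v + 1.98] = 0.15 - 2.4*v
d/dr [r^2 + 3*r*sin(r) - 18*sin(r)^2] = 3*r*cos(r) + 2*r + 3*sin(r) - 18*sin(2*r)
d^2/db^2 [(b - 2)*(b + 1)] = 2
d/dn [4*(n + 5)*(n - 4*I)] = 8*n + 20 - 16*I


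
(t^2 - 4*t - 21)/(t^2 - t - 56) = (-t^2 + 4*t + 21)/(-t^2 + t + 56)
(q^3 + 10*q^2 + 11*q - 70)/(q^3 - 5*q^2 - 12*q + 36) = (q^2 + 12*q + 35)/(q^2 - 3*q - 18)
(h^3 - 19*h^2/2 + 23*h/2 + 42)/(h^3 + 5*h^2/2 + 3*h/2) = (h^2 - 11*h + 28)/(h*(h + 1))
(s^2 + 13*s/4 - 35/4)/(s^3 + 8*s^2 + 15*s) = (s - 7/4)/(s*(s + 3))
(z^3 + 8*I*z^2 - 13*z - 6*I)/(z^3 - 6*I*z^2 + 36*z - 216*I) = (z^2 + 2*I*z - 1)/(z^2 - 12*I*z - 36)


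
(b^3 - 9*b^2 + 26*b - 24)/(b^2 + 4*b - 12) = (b^2 - 7*b + 12)/(b + 6)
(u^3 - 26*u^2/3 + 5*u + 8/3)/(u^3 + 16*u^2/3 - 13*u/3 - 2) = (u - 8)/(u + 6)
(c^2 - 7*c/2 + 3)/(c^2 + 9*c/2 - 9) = (c - 2)/(c + 6)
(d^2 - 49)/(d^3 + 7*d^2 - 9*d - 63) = (d - 7)/(d^2 - 9)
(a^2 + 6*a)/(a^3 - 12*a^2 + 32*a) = (a + 6)/(a^2 - 12*a + 32)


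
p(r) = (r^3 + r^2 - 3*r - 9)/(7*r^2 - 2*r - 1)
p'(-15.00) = 0.14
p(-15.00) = -1.94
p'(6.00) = 0.17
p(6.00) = 0.94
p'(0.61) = 450.39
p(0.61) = -26.59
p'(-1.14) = -1.09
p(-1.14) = -0.56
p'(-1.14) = -1.09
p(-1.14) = -0.56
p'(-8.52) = 0.14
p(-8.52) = -1.01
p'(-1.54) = -0.33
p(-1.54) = -0.30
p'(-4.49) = 0.13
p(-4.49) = -0.44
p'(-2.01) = -0.05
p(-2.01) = -0.23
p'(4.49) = 0.19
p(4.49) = 0.67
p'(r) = (2 - 14*r)*(r^3 + r^2 - 3*r - 9)/(7*r^2 - 2*r - 1)^2 + (3*r^2 + 2*r - 3)/(7*r^2 - 2*r - 1) = (7*r^4 - 4*r^3 + 16*r^2 + 124*r - 15)/(49*r^4 - 28*r^3 - 10*r^2 + 4*r + 1)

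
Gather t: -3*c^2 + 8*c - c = -3*c^2 + 7*c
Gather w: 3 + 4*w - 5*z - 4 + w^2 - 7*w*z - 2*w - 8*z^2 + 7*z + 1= w^2 + w*(2 - 7*z) - 8*z^2 + 2*z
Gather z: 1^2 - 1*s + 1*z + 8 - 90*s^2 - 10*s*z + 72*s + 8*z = -90*s^2 + 71*s + z*(9 - 10*s) + 9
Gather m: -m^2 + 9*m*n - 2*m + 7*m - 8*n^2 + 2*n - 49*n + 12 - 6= -m^2 + m*(9*n + 5) - 8*n^2 - 47*n + 6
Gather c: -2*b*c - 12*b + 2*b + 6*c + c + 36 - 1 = -10*b + c*(7 - 2*b) + 35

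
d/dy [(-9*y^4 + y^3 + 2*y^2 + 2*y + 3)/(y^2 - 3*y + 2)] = (-18*y^5 + 82*y^4 - 78*y^3 - 2*y^2 + 2*y + 13)/(y^4 - 6*y^3 + 13*y^2 - 12*y + 4)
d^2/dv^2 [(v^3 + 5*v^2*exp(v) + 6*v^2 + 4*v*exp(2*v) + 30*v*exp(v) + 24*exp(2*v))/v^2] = (5*v^4 + 16*v^3*exp(v) + 30*v^3 + 80*v^2*exp(v) - 60*v^2 - 184*v*exp(v) + 60*v + 144*exp(v))*exp(v)/v^4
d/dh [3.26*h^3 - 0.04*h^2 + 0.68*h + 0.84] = 9.78*h^2 - 0.08*h + 0.68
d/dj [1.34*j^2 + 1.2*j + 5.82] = 2.68*j + 1.2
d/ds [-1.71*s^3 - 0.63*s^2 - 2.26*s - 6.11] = -5.13*s^2 - 1.26*s - 2.26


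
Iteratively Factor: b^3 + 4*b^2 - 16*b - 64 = (b - 4)*(b^2 + 8*b + 16) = (b - 4)*(b + 4)*(b + 4)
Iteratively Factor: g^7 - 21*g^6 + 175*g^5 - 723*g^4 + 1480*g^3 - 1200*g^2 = (g - 3)*(g^6 - 18*g^5 + 121*g^4 - 360*g^3 + 400*g^2) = g*(g - 3)*(g^5 - 18*g^4 + 121*g^3 - 360*g^2 + 400*g) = g^2*(g - 3)*(g^4 - 18*g^3 + 121*g^2 - 360*g + 400) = g^2*(g - 5)*(g - 3)*(g^3 - 13*g^2 + 56*g - 80) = g^2*(g - 5)*(g - 4)*(g - 3)*(g^2 - 9*g + 20) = g^2*(g - 5)*(g - 4)^2*(g - 3)*(g - 5)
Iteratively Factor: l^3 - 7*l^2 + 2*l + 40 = (l + 2)*(l^2 - 9*l + 20) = (l - 4)*(l + 2)*(l - 5)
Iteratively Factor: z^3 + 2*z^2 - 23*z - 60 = (z - 5)*(z^2 + 7*z + 12) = (z - 5)*(z + 4)*(z + 3)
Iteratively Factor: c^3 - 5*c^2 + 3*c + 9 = (c - 3)*(c^2 - 2*c - 3) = (c - 3)^2*(c + 1)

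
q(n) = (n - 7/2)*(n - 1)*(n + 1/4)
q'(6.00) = 59.38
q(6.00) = 78.12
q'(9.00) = 168.88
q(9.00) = 407.00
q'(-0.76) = 10.57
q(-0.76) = -3.82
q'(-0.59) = 8.43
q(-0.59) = -2.21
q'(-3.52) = 69.47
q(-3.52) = -103.76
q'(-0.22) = 4.39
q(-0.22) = 0.14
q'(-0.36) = 5.82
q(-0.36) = -0.58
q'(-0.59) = 8.43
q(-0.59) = -2.21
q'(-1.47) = 21.35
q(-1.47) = -14.98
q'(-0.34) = 5.61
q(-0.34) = -0.46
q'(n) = (n - 7/2)*(n - 1) + (n - 7/2)*(n + 1/4) + (n - 1)*(n + 1/4) = 3*n^2 - 17*n/2 + 19/8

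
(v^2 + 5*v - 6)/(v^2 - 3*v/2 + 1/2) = 2*(v + 6)/(2*v - 1)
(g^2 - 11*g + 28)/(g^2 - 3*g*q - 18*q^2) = (-g^2 + 11*g - 28)/(-g^2 + 3*g*q + 18*q^2)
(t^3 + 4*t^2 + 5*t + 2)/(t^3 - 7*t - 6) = (t + 1)/(t - 3)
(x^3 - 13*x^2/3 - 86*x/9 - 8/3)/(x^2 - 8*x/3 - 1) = (x^2 - 14*x/3 - 8)/(x - 3)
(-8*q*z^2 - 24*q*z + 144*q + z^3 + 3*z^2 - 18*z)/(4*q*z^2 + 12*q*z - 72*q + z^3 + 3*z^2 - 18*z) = (-8*q + z)/(4*q + z)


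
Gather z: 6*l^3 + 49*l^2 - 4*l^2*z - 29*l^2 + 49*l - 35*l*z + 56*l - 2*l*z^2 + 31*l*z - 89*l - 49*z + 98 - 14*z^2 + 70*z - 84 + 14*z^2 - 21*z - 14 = 6*l^3 + 20*l^2 - 2*l*z^2 + 16*l + z*(-4*l^2 - 4*l)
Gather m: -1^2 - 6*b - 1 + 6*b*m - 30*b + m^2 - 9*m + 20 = -36*b + m^2 + m*(6*b - 9) + 18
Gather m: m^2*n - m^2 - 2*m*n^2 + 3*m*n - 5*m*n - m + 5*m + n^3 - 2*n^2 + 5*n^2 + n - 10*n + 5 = m^2*(n - 1) + m*(-2*n^2 - 2*n + 4) + n^3 + 3*n^2 - 9*n + 5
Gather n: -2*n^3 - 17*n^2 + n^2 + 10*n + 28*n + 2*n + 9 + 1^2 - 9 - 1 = -2*n^3 - 16*n^2 + 40*n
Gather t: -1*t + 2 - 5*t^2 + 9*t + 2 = -5*t^2 + 8*t + 4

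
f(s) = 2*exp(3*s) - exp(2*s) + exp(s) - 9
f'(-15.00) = 0.00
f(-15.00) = -9.00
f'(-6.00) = 0.00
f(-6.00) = -9.00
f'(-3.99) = 0.02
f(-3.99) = -8.98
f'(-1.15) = 0.31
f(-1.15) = -8.72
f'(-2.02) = 0.11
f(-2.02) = -8.88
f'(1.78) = 1186.68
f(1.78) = 378.79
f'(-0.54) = 1.09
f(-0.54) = -8.36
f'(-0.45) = 1.38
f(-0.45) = -8.25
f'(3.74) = 444144.26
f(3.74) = 147476.41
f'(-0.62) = 0.89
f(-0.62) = -8.44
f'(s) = 6*exp(3*s) - 2*exp(2*s) + exp(s) = (6*exp(2*s) - 2*exp(s) + 1)*exp(s)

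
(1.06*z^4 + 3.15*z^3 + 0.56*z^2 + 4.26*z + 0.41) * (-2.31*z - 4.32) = -2.4486*z^5 - 11.8557*z^4 - 14.9016*z^3 - 12.2598*z^2 - 19.3503*z - 1.7712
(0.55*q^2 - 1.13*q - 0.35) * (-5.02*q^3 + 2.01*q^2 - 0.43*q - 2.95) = -2.761*q^5 + 6.7781*q^4 - 0.7508*q^3 - 1.8401*q^2 + 3.484*q + 1.0325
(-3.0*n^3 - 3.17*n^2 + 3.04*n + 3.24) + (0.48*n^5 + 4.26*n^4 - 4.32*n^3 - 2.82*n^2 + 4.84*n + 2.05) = 0.48*n^5 + 4.26*n^4 - 7.32*n^3 - 5.99*n^2 + 7.88*n + 5.29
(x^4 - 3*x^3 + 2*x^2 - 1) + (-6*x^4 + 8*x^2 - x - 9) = -5*x^4 - 3*x^3 + 10*x^2 - x - 10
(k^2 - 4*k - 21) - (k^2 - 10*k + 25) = 6*k - 46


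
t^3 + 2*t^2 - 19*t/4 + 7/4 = (t - 1)*(t - 1/2)*(t + 7/2)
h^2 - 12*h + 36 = (h - 6)^2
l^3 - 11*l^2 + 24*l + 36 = (l - 6)^2*(l + 1)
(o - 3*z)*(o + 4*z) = o^2 + o*z - 12*z^2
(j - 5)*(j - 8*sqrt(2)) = j^2 - 8*sqrt(2)*j - 5*j + 40*sqrt(2)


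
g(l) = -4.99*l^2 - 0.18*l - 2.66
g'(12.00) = -119.94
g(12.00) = -723.38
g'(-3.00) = 29.76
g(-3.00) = -47.03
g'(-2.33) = 23.07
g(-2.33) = -29.33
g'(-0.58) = 5.61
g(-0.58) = -4.23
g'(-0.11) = 0.92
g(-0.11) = -2.70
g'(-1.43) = 14.09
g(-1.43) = -12.61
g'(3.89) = -39.00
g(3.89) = -78.87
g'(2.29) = -23.03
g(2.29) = -29.24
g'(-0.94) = 9.20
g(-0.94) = -6.90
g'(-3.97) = 39.44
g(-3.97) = -80.59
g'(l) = -9.98*l - 0.18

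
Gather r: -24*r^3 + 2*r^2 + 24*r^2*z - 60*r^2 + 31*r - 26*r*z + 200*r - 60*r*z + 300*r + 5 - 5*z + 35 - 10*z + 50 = -24*r^3 + r^2*(24*z - 58) + r*(531 - 86*z) - 15*z + 90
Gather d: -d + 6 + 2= 8 - d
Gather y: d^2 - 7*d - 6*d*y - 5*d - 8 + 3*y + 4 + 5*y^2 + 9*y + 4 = d^2 - 12*d + 5*y^2 + y*(12 - 6*d)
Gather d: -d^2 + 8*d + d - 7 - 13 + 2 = -d^2 + 9*d - 18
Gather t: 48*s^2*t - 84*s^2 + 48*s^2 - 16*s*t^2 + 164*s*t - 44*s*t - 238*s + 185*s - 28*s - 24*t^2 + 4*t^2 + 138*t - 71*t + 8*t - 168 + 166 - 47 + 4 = -36*s^2 - 81*s + t^2*(-16*s - 20) + t*(48*s^2 + 120*s + 75) - 45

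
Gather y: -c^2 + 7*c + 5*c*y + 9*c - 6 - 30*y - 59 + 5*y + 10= -c^2 + 16*c + y*(5*c - 25) - 55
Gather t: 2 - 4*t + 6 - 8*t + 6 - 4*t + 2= 16 - 16*t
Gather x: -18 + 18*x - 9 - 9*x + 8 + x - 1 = 10*x - 20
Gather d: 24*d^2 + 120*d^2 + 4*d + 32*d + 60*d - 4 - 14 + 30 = 144*d^2 + 96*d + 12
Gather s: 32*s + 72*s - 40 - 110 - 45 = 104*s - 195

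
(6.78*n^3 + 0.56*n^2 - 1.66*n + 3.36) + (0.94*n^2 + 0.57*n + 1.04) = 6.78*n^3 + 1.5*n^2 - 1.09*n + 4.4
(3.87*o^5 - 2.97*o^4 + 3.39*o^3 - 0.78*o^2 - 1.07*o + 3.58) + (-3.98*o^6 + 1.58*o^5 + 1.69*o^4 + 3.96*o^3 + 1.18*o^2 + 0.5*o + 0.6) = -3.98*o^6 + 5.45*o^5 - 1.28*o^4 + 7.35*o^3 + 0.4*o^2 - 0.57*o + 4.18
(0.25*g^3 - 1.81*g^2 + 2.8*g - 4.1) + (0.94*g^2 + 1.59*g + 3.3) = 0.25*g^3 - 0.87*g^2 + 4.39*g - 0.8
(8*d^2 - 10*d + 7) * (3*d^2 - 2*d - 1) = 24*d^4 - 46*d^3 + 33*d^2 - 4*d - 7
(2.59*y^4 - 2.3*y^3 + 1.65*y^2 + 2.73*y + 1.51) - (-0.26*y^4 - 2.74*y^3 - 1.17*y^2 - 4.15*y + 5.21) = 2.85*y^4 + 0.44*y^3 + 2.82*y^2 + 6.88*y - 3.7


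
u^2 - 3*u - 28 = (u - 7)*(u + 4)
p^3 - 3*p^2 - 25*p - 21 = (p - 7)*(p + 1)*(p + 3)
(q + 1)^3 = q^3 + 3*q^2 + 3*q + 1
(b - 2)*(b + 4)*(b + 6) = b^3 + 8*b^2 + 4*b - 48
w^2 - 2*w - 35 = (w - 7)*(w + 5)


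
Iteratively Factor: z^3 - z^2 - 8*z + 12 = (z - 2)*(z^2 + z - 6) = (z - 2)*(z + 3)*(z - 2)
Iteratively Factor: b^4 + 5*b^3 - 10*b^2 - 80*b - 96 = (b - 4)*(b^3 + 9*b^2 + 26*b + 24) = (b - 4)*(b + 2)*(b^2 + 7*b + 12) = (b - 4)*(b + 2)*(b + 4)*(b + 3)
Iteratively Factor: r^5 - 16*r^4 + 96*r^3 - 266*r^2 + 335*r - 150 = (r - 5)*(r^4 - 11*r^3 + 41*r^2 - 61*r + 30) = (r - 5)*(r - 3)*(r^3 - 8*r^2 + 17*r - 10) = (r - 5)*(r - 3)*(r - 1)*(r^2 - 7*r + 10) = (r - 5)*(r - 3)*(r - 2)*(r - 1)*(r - 5)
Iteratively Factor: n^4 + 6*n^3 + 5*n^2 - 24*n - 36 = (n + 3)*(n^3 + 3*n^2 - 4*n - 12) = (n + 2)*(n + 3)*(n^2 + n - 6) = (n + 2)*(n + 3)^2*(n - 2)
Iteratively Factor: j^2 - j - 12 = (j - 4)*(j + 3)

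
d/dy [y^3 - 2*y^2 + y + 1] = 3*y^2 - 4*y + 1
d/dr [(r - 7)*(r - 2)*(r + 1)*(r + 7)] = 4*r^3 - 3*r^2 - 102*r + 49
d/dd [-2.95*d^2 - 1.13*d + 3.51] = -5.9*d - 1.13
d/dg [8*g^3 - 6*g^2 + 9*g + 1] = 24*g^2 - 12*g + 9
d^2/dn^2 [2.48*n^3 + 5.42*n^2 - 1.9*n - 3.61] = 14.88*n + 10.84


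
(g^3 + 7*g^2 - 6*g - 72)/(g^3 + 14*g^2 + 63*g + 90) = (g^2 + g - 12)/(g^2 + 8*g + 15)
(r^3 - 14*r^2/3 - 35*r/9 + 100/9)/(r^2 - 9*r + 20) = (r^2 + r/3 - 20/9)/(r - 4)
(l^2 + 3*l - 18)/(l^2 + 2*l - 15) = (l + 6)/(l + 5)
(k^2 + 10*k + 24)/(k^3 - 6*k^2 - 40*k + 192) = (k + 4)/(k^2 - 12*k + 32)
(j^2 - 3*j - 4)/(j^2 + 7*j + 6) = (j - 4)/(j + 6)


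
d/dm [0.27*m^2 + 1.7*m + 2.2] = 0.54*m + 1.7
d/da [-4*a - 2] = -4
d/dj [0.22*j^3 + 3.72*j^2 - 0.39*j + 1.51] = 0.66*j^2 + 7.44*j - 0.39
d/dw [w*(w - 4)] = 2*w - 4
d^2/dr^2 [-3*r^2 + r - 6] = -6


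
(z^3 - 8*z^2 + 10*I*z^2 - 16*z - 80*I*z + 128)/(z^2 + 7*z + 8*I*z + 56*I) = (z^2 + 2*z*(-4 + I) - 16*I)/(z + 7)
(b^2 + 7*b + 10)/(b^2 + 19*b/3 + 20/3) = 3*(b + 2)/(3*b + 4)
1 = 1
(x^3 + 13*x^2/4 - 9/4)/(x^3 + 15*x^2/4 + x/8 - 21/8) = 2*(x + 3)/(2*x + 7)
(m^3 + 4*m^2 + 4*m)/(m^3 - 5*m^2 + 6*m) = (m^2 + 4*m + 4)/(m^2 - 5*m + 6)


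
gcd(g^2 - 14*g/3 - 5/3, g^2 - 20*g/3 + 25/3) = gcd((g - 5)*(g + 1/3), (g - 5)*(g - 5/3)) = g - 5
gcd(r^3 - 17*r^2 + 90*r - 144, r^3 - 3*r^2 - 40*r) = r - 8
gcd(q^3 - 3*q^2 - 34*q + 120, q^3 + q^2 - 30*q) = q^2 + q - 30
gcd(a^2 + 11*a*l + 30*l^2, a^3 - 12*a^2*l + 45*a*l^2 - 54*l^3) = 1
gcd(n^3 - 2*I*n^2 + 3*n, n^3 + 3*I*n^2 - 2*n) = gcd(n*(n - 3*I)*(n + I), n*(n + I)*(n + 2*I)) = n^2 + I*n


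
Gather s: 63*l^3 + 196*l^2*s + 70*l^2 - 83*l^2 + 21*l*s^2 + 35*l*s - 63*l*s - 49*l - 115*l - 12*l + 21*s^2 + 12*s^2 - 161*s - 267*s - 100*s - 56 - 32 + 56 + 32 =63*l^3 - 13*l^2 - 176*l + s^2*(21*l + 33) + s*(196*l^2 - 28*l - 528)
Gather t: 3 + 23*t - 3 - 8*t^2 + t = -8*t^2 + 24*t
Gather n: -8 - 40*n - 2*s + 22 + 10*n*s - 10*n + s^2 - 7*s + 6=n*(10*s - 50) + s^2 - 9*s + 20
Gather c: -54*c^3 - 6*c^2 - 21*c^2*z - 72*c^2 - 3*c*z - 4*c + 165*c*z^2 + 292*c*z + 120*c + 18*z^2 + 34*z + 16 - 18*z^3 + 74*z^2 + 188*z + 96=-54*c^3 + c^2*(-21*z - 78) + c*(165*z^2 + 289*z + 116) - 18*z^3 + 92*z^2 + 222*z + 112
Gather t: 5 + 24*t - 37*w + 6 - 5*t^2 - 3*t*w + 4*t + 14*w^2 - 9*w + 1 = -5*t^2 + t*(28 - 3*w) + 14*w^2 - 46*w + 12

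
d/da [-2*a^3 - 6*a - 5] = -6*a^2 - 6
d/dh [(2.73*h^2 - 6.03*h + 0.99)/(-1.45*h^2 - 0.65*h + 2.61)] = (-10.518*h^2 + 17.1216*h - 15.0948)/(2.1025*h^4 + 1.885*h^3 - 7.1465*h^2 - 3.393*h + 6.8121)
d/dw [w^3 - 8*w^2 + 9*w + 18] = 3*w^2 - 16*w + 9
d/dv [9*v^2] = 18*v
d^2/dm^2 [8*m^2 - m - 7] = 16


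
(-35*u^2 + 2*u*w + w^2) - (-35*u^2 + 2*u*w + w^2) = 0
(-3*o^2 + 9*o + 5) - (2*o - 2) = -3*o^2 + 7*o + 7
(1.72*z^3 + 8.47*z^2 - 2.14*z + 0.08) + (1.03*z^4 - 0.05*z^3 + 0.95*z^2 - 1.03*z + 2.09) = 1.03*z^4 + 1.67*z^3 + 9.42*z^2 - 3.17*z + 2.17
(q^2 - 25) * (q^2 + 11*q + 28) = q^4 + 11*q^3 + 3*q^2 - 275*q - 700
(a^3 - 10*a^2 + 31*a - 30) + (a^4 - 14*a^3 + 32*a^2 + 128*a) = a^4 - 13*a^3 + 22*a^2 + 159*a - 30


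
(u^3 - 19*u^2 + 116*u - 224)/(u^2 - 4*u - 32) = (u^2 - 11*u + 28)/(u + 4)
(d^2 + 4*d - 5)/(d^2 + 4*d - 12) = (d^2 + 4*d - 5)/(d^2 + 4*d - 12)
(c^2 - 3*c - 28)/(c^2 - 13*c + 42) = (c + 4)/(c - 6)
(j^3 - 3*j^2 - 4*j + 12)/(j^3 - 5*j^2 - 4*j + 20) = (j - 3)/(j - 5)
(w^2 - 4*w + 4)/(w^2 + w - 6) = (w - 2)/(w + 3)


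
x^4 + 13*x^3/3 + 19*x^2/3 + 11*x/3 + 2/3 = (x + 1/3)*(x + 1)^2*(x + 2)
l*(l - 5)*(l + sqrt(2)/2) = l^3 - 5*l^2 + sqrt(2)*l^2/2 - 5*sqrt(2)*l/2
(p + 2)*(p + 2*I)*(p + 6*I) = p^3 + 2*p^2 + 8*I*p^2 - 12*p + 16*I*p - 24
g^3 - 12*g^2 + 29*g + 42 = (g - 7)*(g - 6)*(g + 1)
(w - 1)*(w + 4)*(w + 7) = w^3 + 10*w^2 + 17*w - 28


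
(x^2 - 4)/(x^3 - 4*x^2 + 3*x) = (x^2 - 4)/(x*(x^2 - 4*x + 3))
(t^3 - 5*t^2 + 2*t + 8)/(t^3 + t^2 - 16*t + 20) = (t^2 - 3*t - 4)/(t^2 + 3*t - 10)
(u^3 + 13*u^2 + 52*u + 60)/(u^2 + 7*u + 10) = u + 6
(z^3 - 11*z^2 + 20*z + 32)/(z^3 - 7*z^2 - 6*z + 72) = (z^2 - 7*z - 8)/(z^2 - 3*z - 18)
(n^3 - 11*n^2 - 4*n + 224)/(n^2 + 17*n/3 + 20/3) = 3*(n^2 - 15*n + 56)/(3*n + 5)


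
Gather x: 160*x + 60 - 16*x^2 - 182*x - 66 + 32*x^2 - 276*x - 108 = 16*x^2 - 298*x - 114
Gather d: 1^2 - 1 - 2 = -2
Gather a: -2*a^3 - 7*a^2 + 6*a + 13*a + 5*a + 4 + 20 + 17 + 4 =-2*a^3 - 7*a^2 + 24*a + 45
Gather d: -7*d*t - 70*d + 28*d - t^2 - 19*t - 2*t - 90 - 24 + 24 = d*(-7*t - 42) - t^2 - 21*t - 90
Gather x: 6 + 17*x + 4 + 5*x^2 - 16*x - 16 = 5*x^2 + x - 6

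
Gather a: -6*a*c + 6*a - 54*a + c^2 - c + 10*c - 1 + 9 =a*(-6*c - 48) + c^2 + 9*c + 8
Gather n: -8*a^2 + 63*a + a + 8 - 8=-8*a^2 + 64*a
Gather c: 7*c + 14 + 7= 7*c + 21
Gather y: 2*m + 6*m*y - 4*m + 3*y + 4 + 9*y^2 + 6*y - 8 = -2*m + 9*y^2 + y*(6*m + 9) - 4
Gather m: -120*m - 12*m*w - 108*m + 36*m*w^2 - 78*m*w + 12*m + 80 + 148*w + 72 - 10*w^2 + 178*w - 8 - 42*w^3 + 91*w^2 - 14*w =m*(36*w^2 - 90*w - 216) - 42*w^3 + 81*w^2 + 312*w + 144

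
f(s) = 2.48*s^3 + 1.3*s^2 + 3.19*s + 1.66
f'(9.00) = 629.23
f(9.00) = 1943.59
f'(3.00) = 77.95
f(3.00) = 89.89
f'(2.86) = 71.48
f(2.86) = 79.43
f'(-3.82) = 101.83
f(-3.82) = -129.80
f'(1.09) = 14.86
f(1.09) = 9.89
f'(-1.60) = 18.08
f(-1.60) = -10.27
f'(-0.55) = 4.01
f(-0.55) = -0.11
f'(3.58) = 107.85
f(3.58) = 143.53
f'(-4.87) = 166.98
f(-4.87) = -269.49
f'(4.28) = 150.61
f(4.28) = 233.57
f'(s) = 7.44*s^2 + 2.6*s + 3.19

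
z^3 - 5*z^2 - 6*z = z*(z - 6)*(z + 1)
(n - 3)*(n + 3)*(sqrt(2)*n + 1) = sqrt(2)*n^3 + n^2 - 9*sqrt(2)*n - 9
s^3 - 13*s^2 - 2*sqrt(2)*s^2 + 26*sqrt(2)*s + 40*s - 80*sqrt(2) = (s - 8)*(s - 5)*(s - 2*sqrt(2))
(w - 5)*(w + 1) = w^2 - 4*w - 5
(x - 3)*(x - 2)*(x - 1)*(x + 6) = x^4 - 25*x^2 + 60*x - 36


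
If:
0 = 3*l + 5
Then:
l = -5/3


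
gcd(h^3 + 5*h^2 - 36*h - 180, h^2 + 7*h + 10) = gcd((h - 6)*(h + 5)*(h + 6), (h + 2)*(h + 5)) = h + 5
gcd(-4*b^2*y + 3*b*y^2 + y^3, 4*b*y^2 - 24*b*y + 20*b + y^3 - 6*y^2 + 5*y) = 4*b + y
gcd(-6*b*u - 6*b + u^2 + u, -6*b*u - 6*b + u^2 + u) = -6*b*u - 6*b + u^2 + u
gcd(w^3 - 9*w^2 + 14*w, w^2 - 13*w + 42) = w - 7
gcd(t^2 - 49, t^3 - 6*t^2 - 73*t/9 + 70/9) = t - 7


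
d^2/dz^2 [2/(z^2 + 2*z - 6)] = 4*(-z^2 - 2*z + 4*(z + 1)^2 + 6)/(z^2 + 2*z - 6)^3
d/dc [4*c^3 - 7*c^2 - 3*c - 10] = 12*c^2 - 14*c - 3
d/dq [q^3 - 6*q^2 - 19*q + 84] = 3*q^2 - 12*q - 19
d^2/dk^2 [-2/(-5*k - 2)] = 100/(5*k + 2)^3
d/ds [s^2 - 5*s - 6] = 2*s - 5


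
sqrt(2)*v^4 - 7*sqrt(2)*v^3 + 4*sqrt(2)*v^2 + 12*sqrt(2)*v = v*(v - 6)*(v - 2)*(sqrt(2)*v + sqrt(2))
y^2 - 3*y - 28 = (y - 7)*(y + 4)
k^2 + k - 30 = (k - 5)*(k + 6)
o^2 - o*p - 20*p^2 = (o - 5*p)*(o + 4*p)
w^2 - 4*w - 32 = (w - 8)*(w + 4)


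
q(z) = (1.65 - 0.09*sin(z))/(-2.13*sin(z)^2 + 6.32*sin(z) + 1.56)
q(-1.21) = -0.28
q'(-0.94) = -0.40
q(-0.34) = -2.14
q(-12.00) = 0.37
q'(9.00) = 0.49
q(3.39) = -13.64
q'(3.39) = 793.84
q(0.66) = 0.34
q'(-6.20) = -2.32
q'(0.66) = -0.23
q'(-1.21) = -0.16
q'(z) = (1.65 - 0.09*sin(z))*(4.26*sin(z)*cos(z) - 6.32*cos(z))/(-2.13*sin(z)^2 + 6.32*sin(z) + 1.56)^2 - 0.09*cos(z)/(-2.13*sin(z)^2 + 6.32*sin(z) + 1.56) = (-0.1917*sin(z)^2 + 7.029*sin(z) - 10.5684)*cos(z)/(4.5369*sin(z)^4 - 26.9232*sin(z)^3 + 33.2968*sin(z)^2 + 19.7184*sin(z) + 2.4336)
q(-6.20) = 0.79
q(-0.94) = -0.35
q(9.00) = 0.42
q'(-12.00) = -0.31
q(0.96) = 0.30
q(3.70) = -0.71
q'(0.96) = -0.10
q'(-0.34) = -19.81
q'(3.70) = 2.14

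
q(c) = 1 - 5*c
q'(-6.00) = -5.00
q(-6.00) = 31.00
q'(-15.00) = -5.00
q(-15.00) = 76.00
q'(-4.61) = -5.00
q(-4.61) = 24.05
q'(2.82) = -5.00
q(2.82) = -13.10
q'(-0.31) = -5.00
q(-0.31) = 2.55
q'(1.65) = -5.00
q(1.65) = -7.25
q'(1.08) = -5.00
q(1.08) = -4.40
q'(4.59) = -5.00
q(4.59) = -21.95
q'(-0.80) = -5.00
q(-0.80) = 5.00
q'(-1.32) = -5.00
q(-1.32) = 7.60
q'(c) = -5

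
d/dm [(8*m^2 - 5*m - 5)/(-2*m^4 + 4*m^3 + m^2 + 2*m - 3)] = (32*m^5 - 62*m^4 + 81*m^2 - 38*m + 25)/(4*m^8 - 16*m^7 + 12*m^6 + 29*m^4 - 20*m^3 - 2*m^2 - 12*m + 9)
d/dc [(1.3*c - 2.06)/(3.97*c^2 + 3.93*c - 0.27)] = (-5.161*c^2 + 16.3564*c + 7.7448)/(15.7609*c^4 + 31.2042*c^3 + 13.3011*c^2 - 2.1222*c + 0.0729)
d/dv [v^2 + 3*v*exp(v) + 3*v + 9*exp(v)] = 3*v*exp(v) + 2*v + 12*exp(v) + 3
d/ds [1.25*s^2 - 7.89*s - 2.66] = 2.5*s - 7.89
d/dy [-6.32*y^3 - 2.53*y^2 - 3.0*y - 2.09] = -18.96*y^2 - 5.06*y - 3.0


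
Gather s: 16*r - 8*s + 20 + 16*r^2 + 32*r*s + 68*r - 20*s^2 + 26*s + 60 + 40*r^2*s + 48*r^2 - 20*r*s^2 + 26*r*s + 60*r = 64*r^2 + 144*r + s^2*(-20*r - 20) + s*(40*r^2 + 58*r + 18) + 80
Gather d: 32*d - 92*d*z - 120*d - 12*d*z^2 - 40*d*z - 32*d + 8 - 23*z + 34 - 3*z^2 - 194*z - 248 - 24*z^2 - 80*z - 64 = d*(-12*z^2 - 132*z - 120) - 27*z^2 - 297*z - 270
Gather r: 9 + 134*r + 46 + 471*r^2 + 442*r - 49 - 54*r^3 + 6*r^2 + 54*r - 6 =-54*r^3 + 477*r^2 + 630*r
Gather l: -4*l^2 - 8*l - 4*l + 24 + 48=-4*l^2 - 12*l + 72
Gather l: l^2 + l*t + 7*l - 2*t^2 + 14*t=l^2 + l*(t + 7) - 2*t^2 + 14*t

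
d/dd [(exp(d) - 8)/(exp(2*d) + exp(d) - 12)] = (-(exp(d) - 8)*(2*exp(d) + 1) + exp(2*d) + exp(d) - 12)*exp(d)/(exp(2*d) + exp(d) - 12)^2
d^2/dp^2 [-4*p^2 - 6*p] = -8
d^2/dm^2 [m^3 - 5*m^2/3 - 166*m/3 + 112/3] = 6*m - 10/3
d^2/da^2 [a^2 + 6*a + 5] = 2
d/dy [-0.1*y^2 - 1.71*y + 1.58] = -0.2*y - 1.71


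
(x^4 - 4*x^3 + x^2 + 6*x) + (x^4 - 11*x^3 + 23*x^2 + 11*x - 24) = 2*x^4 - 15*x^3 + 24*x^2 + 17*x - 24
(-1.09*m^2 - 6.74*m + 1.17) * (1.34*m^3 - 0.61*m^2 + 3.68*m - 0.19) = -1.4606*m^5 - 8.3667*m^4 + 1.668*m^3 - 25.3098*m^2 + 5.5862*m - 0.2223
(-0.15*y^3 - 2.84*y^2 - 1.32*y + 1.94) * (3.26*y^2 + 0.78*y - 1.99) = -0.489*y^5 - 9.3754*y^4 - 6.2199*y^3 + 10.9464*y^2 + 4.14*y - 3.8606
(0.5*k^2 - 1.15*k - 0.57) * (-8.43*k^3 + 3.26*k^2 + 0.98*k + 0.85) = -4.215*k^5 + 11.3245*k^4 + 1.5461*k^3 - 2.5602*k^2 - 1.5361*k - 0.4845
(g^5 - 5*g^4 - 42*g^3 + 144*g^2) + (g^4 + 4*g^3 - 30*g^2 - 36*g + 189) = g^5 - 4*g^4 - 38*g^3 + 114*g^2 - 36*g + 189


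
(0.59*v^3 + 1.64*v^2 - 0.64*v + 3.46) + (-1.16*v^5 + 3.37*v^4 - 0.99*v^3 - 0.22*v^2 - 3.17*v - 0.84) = -1.16*v^5 + 3.37*v^4 - 0.4*v^3 + 1.42*v^2 - 3.81*v + 2.62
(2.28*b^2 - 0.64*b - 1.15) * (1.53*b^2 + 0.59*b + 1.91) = 3.4884*b^4 + 0.366*b^3 + 2.2177*b^2 - 1.9009*b - 2.1965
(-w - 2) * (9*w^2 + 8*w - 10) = -9*w^3 - 26*w^2 - 6*w + 20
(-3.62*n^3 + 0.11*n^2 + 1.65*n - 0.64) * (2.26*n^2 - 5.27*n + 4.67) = -8.1812*n^5 + 19.326*n^4 - 13.7561*n^3 - 9.6282*n^2 + 11.0783*n - 2.9888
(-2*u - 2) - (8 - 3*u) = u - 10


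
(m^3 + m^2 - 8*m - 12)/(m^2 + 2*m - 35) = (m^3 + m^2 - 8*m - 12)/(m^2 + 2*m - 35)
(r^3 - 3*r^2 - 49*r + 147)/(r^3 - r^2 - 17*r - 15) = (-r^3 + 3*r^2 + 49*r - 147)/(-r^3 + r^2 + 17*r + 15)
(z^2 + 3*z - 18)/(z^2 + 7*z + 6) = (z - 3)/(z + 1)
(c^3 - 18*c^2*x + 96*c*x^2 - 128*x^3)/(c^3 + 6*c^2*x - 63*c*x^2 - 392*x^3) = (c^2 - 10*c*x + 16*x^2)/(c^2 + 14*c*x + 49*x^2)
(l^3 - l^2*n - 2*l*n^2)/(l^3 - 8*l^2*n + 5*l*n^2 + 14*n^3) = l/(l - 7*n)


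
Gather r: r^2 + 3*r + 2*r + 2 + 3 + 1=r^2 + 5*r + 6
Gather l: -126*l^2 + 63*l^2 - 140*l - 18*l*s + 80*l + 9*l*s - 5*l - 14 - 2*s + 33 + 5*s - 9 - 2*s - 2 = -63*l^2 + l*(-9*s - 65) + s + 8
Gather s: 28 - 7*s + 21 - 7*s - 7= 42 - 14*s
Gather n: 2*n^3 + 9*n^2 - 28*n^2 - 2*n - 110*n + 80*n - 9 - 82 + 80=2*n^3 - 19*n^2 - 32*n - 11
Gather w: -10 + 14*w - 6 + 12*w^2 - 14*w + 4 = 12*w^2 - 12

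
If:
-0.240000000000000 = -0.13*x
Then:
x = 1.85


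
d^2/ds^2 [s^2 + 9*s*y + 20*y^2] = 2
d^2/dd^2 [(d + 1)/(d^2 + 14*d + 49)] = 2*(d - 11)/(d^4 + 28*d^3 + 294*d^2 + 1372*d + 2401)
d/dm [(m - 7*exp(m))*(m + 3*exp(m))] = -4*m*exp(m) + 2*m - 42*exp(2*m) - 4*exp(m)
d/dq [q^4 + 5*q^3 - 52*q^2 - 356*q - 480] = 4*q^3 + 15*q^2 - 104*q - 356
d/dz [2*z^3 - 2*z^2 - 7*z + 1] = 6*z^2 - 4*z - 7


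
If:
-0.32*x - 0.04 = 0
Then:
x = -0.12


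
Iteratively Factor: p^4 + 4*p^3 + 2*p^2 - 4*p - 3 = (p + 3)*(p^3 + p^2 - p - 1) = (p + 1)*(p + 3)*(p^2 - 1) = (p - 1)*(p + 1)*(p + 3)*(p + 1)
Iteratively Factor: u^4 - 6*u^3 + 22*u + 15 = (u + 1)*(u^3 - 7*u^2 + 7*u + 15) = (u - 3)*(u + 1)*(u^2 - 4*u - 5) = (u - 3)*(u + 1)^2*(u - 5)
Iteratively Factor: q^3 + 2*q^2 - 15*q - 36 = (q + 3)*(q^2 - q - 12) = (q + 3)^2*(q - 4)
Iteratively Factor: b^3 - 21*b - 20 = (b - 5)*(b^2 + 5*b + 4) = (b - 5)*(b + 4)*(b + 1)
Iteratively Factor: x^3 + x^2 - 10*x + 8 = (x + 4)*(x^2 - 3*x + 2) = (x - 1)*(x + 4)*(x - 2)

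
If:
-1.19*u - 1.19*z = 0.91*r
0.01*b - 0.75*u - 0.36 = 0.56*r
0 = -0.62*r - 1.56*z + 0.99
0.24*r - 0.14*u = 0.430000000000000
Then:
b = 21.71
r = 1.17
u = -1.06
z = 0.17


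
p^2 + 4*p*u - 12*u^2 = (p - 2*u)*(p + 6*u)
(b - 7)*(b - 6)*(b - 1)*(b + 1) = b^4 - 13*b^3 + 41*b^2 + 13*b - 42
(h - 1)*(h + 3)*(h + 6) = h^3 + 8*h^2 + 9*h - 18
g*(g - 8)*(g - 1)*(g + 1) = g^4 - 8*g^3 - g^2 + 8*g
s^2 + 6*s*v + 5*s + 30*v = (s + 5)*(s + 6*v)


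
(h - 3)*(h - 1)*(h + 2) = h^3 - 2*h^2 - 5*h + 6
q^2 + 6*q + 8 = (q + 2)*(q + 4)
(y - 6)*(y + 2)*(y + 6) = y^3 + 2*y^2 - 36*y - 72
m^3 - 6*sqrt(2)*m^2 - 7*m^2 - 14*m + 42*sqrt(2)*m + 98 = (m - 7)*(m - 7*sqrt(2))*(m + sqrt(2))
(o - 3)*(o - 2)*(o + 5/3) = o^3 - 10*o^2/3 - 7*o/3 + 10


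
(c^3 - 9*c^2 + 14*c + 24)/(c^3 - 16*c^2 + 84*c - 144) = (c + 1)/(c - 6)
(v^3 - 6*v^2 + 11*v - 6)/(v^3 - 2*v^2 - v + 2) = (v - 3)/(v + 1)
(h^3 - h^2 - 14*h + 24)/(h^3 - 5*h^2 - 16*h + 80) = (h^2 - 5*h + 6)/(h^2 - 9*h + 20)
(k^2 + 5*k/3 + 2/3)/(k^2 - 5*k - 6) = (k + 2/3)/(k - 6)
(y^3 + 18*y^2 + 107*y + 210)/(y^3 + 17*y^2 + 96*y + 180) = (y + 7)/(y + 6)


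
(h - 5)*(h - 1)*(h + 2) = h^3 - 4*h^2 - 7*h + 10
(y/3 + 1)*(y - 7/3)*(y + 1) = y^3/3 + 5*y^2/9 - 19*y/9 - 7/3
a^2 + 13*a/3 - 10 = (a - 5/3)*(a + 6)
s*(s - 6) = s^2 - 6*s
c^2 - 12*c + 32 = (c - 8)*(c - 4)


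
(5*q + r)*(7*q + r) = 35*q^2 + 12*q*r + r^2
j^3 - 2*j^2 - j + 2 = (j - 2)*(j - 1)*(j + 1)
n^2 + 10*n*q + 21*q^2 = (n + 3*q)*(n + 7*q)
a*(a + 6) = a^2 + 6*a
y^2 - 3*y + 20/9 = (y - 5/3)*(y - 4/3)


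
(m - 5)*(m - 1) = m^2 - 6*m + 5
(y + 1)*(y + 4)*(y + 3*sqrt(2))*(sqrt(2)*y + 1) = sqrt(2)*y^4 + 7*y^3 + 5*sqrt(2)*y^3 + 7*sqrt(2)*y^2 + 35*y^2 + 15*sqrt(2)*y + 28*y + 12*sqrt(2)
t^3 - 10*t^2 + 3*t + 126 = (t - 7)*(t - 6)*(t + 3)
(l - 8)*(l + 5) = l^2 - 3*l - 40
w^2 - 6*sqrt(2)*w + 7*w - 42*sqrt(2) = (w + 7)*(w - 6*sqrt(2))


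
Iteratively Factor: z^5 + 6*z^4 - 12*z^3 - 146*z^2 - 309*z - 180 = (z + 3)*(z^4 + 3*z^3 - 21*z^2 - 83*z - 60) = (z + 3)*(z + 4)*(z^3 - z^2 - 17*z - 15) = (z - 5)*(z + 3)*(z + 4)*(z^2 + 4*z + 3) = (z - 5)*(z + 1)*(z + 3)*(z + 4)*(z + 3)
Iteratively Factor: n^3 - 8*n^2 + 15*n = (n)*(n^2 - 8*n + 15) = n*(n - 5)*(n - 3)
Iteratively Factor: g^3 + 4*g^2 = (g)*(g^2 + 4*g) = g*(g + 4)*(g)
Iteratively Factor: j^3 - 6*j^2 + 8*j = (j - 2)*(j^2 - 4*j) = j*(j - 2)*(j - 4)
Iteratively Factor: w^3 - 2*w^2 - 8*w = (w - 4)*(w^2 + 2*w) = w*(w - 4)*(w + 2)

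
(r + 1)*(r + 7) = r^2 + 8*r + 7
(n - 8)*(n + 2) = n^2 - 6*n - 16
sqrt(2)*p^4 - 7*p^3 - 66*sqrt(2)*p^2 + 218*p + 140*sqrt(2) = (p - 7*sqrt(2))*(p - 2*sqrt(2))*(p + 5*sqrt(2))*(sqrt(2)*p + 1)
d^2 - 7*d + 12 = (d - 4)*(d - 3)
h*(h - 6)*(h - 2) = h^3 - 8*h^2 + 12*h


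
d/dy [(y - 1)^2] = 2*y - 2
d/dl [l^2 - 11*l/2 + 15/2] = 2*l - 11/2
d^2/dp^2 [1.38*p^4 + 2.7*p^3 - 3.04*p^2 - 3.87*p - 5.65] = 16.56*p^2 + 16.2*p - 6.08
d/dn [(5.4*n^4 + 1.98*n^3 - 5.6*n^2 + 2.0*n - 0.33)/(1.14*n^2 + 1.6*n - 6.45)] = (12.312*n^5 + 28.1772*n^4 - 132.984*n^3 - 49.553*n^2 + 72.9924*n - 12.372)/(1.2996*n^4 + 3.648*n^3 - 12.146*n^2 - 20.64*n + 41.6025)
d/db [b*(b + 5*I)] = 2*b + 5*I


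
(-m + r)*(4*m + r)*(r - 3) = -4*m^2*r + 12*m^2 + 3*m*r^2 - 9*m*r + r^3 - 3*r^2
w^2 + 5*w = w*(w + 5)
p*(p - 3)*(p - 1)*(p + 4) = p^4 - 13*p^2 + 12*p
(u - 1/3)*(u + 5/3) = u^2 + 4*u/3 - 5/9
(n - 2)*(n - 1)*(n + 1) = n^3 - 2*n^2 - n + 2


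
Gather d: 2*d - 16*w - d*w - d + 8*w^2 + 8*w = d*(1 - w) + 8*w^2 - 8*w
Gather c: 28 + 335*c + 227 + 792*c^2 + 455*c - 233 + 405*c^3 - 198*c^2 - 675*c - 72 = 405*c^3 + 594*c^2 + 115*c - 50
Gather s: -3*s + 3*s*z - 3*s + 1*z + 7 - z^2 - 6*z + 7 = s*(3*z - 6) - z^2 - 5*z + 14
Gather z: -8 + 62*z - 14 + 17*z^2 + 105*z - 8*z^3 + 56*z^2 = -8*z^3 + 73*z^2 + 167*z - 22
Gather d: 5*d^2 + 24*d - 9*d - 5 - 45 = 5*d^2 + 15*d - 50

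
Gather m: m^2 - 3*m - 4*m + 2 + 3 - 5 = m^2 - 7*m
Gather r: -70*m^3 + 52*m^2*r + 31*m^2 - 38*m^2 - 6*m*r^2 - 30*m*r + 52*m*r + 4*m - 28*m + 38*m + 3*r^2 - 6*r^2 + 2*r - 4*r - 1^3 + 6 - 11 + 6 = -70*m^3 - 7*m^2 + 14*m + r^2*(-6*m - 3) + r*(52*m^2 + 22*m - 2)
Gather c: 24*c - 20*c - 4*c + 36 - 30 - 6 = 0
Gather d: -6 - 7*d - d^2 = -d^2 - 7*d - 6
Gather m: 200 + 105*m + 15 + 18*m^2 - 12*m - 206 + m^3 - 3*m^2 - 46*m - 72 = m^3 + 15*m^2 + 47*m - 63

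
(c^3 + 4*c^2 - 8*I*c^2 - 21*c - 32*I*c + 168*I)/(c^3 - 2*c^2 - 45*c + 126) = (c - 8*I)/(c - 6)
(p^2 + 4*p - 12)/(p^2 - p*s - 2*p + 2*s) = (p + 6)/(p - s)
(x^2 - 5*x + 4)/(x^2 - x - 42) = (-x^2 + 5*x - 4)/(-x^2 + x + 42)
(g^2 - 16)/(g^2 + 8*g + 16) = (g - 4)/(g + 4)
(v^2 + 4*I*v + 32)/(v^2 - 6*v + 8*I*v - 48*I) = (v - 4*I)/(v - 6)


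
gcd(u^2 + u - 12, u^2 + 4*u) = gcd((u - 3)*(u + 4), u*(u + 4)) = u + 4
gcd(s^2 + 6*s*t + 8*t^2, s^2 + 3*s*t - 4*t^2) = s + 4*t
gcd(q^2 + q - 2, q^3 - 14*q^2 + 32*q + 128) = q + 2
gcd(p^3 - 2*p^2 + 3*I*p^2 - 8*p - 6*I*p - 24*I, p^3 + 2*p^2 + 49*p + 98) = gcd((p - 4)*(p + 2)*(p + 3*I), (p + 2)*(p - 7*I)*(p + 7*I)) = p + 2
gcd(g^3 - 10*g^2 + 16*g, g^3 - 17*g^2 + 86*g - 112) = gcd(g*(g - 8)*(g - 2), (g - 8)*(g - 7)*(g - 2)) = g^2 - 10*g + 16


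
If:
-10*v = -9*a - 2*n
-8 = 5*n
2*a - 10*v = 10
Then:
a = -34/35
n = -8/5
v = -209/175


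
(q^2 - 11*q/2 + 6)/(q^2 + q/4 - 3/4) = 2*(2*q^2 - 11*q + 12)/(4*q^2 + q - 3)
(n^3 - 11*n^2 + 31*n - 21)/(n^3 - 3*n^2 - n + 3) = (n - 7)/(n + 1)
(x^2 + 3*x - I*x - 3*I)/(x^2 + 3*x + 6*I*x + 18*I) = (x - I)/(x + 6*I)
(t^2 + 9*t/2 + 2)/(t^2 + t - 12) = (t + 1/2)/(t - 3)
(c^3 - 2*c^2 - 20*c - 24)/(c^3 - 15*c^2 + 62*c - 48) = (c^2 + 4*c + 4)/(c^2 - 9*c + 8)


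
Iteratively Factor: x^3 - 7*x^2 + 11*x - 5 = (x - 1)*(x^2 - 6*x + 5) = (x - 1)^2*(x - 5)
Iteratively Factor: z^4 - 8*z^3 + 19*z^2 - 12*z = (z)*(z^3 - 8*z^2 + 19*z - 12) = z*(z - 1)*(z^2 - 7*z + 12) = z*(z - 3)*(z - 1)*(z - 4)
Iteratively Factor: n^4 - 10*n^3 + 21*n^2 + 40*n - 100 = (n + 2)*(n^3 - 12*n^2 + 45*n - 50) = (n - 5)*(n + 2)*(n^2 - 7*n + 10) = (n - 5)^2*(n + 2)*(n - 2)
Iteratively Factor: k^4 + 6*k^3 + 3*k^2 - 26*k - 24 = (k - 2)*(k^3 + 8*k^2 + 19*k + 12) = (k - 2)*(k + 4)*(k^2 + 4*k + 3) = (k - 2)*(k + 1)*(k + 4)*(k + 3)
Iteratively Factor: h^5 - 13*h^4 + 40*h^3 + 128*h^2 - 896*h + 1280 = (h - 5)*(h^4 - 8*h^3 + 128*h - 256) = (h - 5)*(h - 4)*(h^3 - 4*h^2 - 16*h + 64) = (h - 5)*(h - 4)*(h + 4)*(h^2 - 8*h + 16) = (h - 5)*(h - 4)^2*(h + 4)*(h - 4)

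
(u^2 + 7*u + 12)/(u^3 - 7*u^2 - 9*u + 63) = (u + 4)/(u^2 - 10*u + 21)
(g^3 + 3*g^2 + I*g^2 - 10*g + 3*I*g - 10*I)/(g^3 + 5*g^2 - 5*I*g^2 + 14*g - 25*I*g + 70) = (g^2 + g*(-2 + I) - 2*I)/(g^2 - 5*I*g + 14)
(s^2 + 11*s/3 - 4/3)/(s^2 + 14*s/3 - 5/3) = (s + 4)/(s + 5)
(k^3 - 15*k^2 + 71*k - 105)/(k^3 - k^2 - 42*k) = (k^2 - 8*k + 15)/(k*(k + 6))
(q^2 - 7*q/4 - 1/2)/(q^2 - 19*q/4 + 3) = (4*q^2 - 7*q - 2)/(4*q^2 - 19*q + 12)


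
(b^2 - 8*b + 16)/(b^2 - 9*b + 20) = (b - 4)/(b - 5)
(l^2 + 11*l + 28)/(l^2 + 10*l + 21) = (l + 4)/(l + 3)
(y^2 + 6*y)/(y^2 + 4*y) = (y + 6)/(y + 4)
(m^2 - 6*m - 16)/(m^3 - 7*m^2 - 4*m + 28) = (m - 8)/(m^2 - 9*m + 14)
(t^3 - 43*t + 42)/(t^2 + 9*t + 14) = (t^2 - 7*t + 6)/(t + 2)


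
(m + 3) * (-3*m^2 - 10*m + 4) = -3*m^3 - 19*m^2 - 26*m + 12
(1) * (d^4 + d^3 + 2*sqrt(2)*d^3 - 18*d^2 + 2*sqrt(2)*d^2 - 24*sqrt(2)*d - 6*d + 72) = d^4 + d^3 + 2*sqrt(2)*d^3 - 18*d^2 + 2*sqrt(2)*d^2 - 24*sqrt(2)*d - 6*d + 72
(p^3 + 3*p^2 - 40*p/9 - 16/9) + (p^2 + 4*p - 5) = p^3 + 4*p^2 - 4*p/9 - 61/9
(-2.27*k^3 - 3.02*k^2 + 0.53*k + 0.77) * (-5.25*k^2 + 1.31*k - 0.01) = 11.9175*k^5 + 12.8813*k^4 - 6.716*k^3 - 3.318*k^2 + 1.0034*k - 0.0077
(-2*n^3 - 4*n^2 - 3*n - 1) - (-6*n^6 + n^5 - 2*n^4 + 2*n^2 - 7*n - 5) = 6*n^6 - n^5 + 2*n^4 - 2*n^3 - 6*n^2 + 4*n + 4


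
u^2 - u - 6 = (u - 3)*(u + 2)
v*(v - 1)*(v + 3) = v^3 + 2*v^2 - 3*v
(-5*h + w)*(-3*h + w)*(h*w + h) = 15*h^3*w + 15*h^3 - 8*h^2*w^2 - 8*h^2*w + h*w^3 + h*w^2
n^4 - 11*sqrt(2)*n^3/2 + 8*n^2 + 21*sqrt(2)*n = n*(n - 7*sqrt(2)/2)*(n - 3*sqrt(2))*(n + sqrt(2))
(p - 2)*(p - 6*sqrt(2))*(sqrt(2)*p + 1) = sqrt(2)*p^3 - 11*p^2 - 2*sqrt(2)*p^2 - 6*sqrt(2)*p + 22*p + 12*sqrt(2)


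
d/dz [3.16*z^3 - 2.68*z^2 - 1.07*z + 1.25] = 9.48*z^2 - 5.36*z - 1.07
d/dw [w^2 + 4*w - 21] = 2*w + 4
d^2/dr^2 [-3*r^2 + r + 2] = -6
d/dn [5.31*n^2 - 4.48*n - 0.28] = 10.62*n - 4.48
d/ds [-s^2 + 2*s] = 2 - 2*s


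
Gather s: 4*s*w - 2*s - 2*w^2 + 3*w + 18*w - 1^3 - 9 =s*(4*w - 2) - 2*w^2 + 21*w - 10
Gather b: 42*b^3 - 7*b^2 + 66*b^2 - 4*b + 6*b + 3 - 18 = 42*b^3 + 59*b^2 + 2*b - 15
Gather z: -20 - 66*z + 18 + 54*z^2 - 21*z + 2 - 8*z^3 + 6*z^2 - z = -8*z^3 + 60*z^2 - 88*z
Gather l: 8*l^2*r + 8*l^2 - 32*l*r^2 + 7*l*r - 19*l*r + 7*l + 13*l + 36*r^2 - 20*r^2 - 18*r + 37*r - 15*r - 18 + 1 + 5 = l^2*(8*r + 8) + l*(-32*r^2 - 12*r + 20) + 16*r^2 + 4*r - 12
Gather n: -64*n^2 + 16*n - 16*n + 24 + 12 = 36 - 64*n^2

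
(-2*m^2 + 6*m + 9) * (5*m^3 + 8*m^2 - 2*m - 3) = -10*m^5 + 14*m^4 + 97*m^3 + 66*m^2 - 36*m - 27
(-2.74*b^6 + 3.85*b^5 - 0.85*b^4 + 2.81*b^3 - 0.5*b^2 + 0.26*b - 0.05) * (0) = 0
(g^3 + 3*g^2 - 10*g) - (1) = g^3 + 3*g^2 - 10*g - 1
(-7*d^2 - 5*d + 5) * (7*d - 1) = -49*d^3 - 28*d^2 + 40*d - 5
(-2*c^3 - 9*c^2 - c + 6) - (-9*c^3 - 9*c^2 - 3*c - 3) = 7*c^3 + 2*c + 9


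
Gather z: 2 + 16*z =16*z + 2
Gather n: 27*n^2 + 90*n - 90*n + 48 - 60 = 27*n^2 - 12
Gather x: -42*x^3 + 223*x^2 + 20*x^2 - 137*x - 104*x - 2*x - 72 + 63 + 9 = -42*x^3 + 243*x^2 - 243*x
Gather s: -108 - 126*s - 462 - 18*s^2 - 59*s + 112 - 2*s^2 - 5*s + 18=-20*s^2 - 190*s - 440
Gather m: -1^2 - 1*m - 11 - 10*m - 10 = -11*m - 22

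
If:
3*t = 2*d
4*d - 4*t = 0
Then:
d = 0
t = 0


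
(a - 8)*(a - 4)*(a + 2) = a^3 - 10*a^2 + 8*a + 64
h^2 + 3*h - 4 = (h - 1)*(h + 4)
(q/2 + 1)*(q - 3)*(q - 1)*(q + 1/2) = q^4/2 - 3*q^3/4 - 3*q^2 + 7*q/4 + 3/2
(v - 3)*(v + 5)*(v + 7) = v^3 + 9*v^2 - v - 105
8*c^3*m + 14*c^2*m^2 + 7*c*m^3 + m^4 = m*(c + m)*(2*c + m)*(4*c + m)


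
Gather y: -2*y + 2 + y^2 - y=y^2 - 3*y + 2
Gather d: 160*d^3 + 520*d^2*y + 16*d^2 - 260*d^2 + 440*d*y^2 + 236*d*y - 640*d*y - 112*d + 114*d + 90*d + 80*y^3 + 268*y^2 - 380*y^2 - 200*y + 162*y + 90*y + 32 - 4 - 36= 160*d^3 + d^2*(520*y - 244) + d*(440*y^2 - 404*y + 92) + 80*y^3 - 112*y^2 + 52*y - 8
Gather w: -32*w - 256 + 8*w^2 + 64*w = 8*w^2 + 32*w - 256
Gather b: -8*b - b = -9*b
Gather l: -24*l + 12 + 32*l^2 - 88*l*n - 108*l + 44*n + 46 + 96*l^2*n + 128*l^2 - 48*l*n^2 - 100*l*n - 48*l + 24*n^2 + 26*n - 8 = l^2*(96*n + 160) + l*(-48*n^2 - 188*n - 180) + 24*n^2 + 70*n + 50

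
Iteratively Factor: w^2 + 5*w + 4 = (w + 1)*(w + 4)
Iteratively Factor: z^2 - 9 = (z + 3)*(z - 3)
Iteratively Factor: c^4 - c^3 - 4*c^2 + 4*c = (c - 2)*(c^3 + c^2 - 2*c) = c*(c - 2)*(c^2 + c - 2) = c*(c - 2)*(c - 1)*(c + 2)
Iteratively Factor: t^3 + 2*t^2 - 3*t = (t - 1)*(t^2 + 3*t) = t*(t - 1)*(t + 3)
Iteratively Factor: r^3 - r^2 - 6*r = (r)*(r^2 - r - 6) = r*(r - 3)*(r + 2)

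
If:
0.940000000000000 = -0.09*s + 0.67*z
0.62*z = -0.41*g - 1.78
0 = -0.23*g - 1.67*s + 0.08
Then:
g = -6.66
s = 0.97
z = 1.53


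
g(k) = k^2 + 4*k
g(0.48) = 2.15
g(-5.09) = 5.55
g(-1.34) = -3.56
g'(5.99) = 15.98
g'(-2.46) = -0.92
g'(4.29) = 12.58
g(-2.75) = -3.44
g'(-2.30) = -0.60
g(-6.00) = 12.00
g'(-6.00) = -8.00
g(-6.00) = 12.00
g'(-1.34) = 1.32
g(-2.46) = -3.79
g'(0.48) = 4.96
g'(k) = 2*k + 4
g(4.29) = 35.56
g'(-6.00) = -8.00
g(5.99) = 59.84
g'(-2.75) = -1.50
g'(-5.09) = -6.18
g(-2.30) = -3.91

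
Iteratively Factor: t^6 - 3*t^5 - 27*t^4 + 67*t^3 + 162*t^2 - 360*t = (t - 2)*(t^5 - t^4 - 29*t^3 + 9*t^2 + 180*t) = (t - 2)*(t + 3)*(t^4 - 4*t^3 - 17*t^2 + 60*t) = (t - 5)*(t - 2)*(t + 3)*(t^3 + t^2 - 12*t) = (t - 5)*(t - 3)*(t - 2)*(t + 3)*(t^2 + 4*t) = t*(t - 5)*(t - 3)*(t - 2)*(t + 3)*(t + 4)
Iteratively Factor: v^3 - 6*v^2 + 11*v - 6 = (v - 1)*(v^2 - 5*v + 6) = (v - 3)*(v - 1)*(v - 2)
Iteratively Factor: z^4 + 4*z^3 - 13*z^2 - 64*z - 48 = (z + 1)*(z^3 + 3*z^2 - 16*z - 48) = (z + 1)*(z + 4)*(z^2 - z - 12) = (z - 4)*(z + 1)*(z + 4)*(z + 3)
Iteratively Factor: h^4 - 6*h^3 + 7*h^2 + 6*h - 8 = (h - 4)*(h^3 - 2*h^2 - h + 2) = (h - 4)*(h - 2)*(h^2 - 1) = (h - 4)*(h - 2)*(h + 1)*(h - 1)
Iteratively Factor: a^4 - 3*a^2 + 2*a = (a + 2)*(a^3 - 2*a^2 + a) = a*(a + 2)*(a^2 - 2*a + 1) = a*(a - 1)*(a + 2)*(a - 1)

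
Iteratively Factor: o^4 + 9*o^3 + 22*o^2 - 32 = (o + 4)*(o^3 + 5*o^2 + 2*o - 8) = (o - 1)*(o + 4)*(o^2 + 6*o + 8) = (o - 1)*(o + 2)*(o + 4)*(o + 4)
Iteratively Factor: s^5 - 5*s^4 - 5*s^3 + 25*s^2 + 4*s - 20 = (s - 2)*(s^4 - 3*s^3 - 11*s^2 + 3*s + 10) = (s - 5)*(s - 2)*(s^3 + 2*s^2 - s - 2) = (s - 5)*(s - 2)*(s - 1)*(s^2 + 3*s + 2) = (s - 5)*(s - 2)*(s - 1)*(s + 1)*(s + 2)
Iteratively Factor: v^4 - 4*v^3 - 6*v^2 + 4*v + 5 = (v - 5)*(v^3 + v^2 - v - 1) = (v - 5)*(v + 1)*(v^2 - 1) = (v - 5)*(v - 1)*(v + 1)*(v + 1)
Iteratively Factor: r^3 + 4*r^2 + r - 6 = (r - 1)*(r^2 + 5*r + 6) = (r - 1)*(r + 2)*(r + 3)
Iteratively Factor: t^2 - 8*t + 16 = (t - 4)*(t - 4)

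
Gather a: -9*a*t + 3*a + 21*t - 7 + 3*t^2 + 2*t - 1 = a*(3 - 9*t) + 3*t^2 + 23*t - 8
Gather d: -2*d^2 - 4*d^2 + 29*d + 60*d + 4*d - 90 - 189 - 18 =-6*d^2 + 93*d - 297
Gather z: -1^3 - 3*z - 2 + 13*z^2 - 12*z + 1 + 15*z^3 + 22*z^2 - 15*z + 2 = 15*z^3 + 35*z^2 - 30*z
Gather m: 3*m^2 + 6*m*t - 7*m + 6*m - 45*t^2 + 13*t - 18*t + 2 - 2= 3*m^2 + m*(6*t - 1) - 45*t^2 - 5*t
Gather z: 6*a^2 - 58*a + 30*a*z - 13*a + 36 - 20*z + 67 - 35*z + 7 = 6*a^2 - 71*a + z*(30*a - 55) + 110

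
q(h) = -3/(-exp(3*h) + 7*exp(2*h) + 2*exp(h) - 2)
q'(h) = -3*(3*exp(3*h) - 14*exp(2*h) - 2*exp(h))/(-exp(3*h) + 7*exp(2*h) + 2*exp(h) - 2)^2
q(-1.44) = 2.62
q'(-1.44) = 2.78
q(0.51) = -0.19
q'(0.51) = 0.33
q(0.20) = -0.33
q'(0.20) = 0.65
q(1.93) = -0.18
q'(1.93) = -3.13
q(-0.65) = -3.71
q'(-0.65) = 20.29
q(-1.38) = 2.80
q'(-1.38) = 3.52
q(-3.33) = 1.56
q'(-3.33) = 0.07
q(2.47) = 0.00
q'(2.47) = -0.02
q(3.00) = 0.00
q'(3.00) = 0.00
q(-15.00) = 1.50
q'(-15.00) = 0.00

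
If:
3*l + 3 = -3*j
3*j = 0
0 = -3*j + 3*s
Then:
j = 0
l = -1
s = 0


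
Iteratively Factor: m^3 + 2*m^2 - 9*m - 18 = (m - 3)*(m^2 + 5*m + 6) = (m - 3)*(m + 2)*(m + 3)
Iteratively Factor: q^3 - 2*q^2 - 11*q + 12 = (q - 4)*(q^2 + 2*q - 3) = (q - 4)*(q + 3)*(q - 1)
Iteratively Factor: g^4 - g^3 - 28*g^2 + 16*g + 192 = (g - 4)*(g^3 + 3*g^2 - 16*g - 48) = (g - 4)*(g + 4)*(g^2 - g - 12) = (g - 4)^2*(g + 4)*(g + 3)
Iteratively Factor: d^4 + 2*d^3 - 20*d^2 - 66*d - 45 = (d + 3)*(d^3 - d^2 - 17*d - 15) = (d + 1)*(d + 3)*(d^2 - 2*d - 15) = (d - 5)*(d + 1)*(d + 3)*(d + 3)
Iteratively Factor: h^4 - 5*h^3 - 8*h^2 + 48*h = (h + 3)*(h^3 - 8*h^2 + 16*h) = (h - 4)*(h + 3)*(h^2 - 4*h) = (h - 4)^2*(h + 3)*(h)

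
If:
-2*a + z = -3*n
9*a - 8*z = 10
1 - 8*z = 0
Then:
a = 11/9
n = 167/216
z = 1/8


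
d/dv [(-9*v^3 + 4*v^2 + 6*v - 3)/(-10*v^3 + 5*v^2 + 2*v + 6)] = (-5*v^4 + 84*v^3 - 274*v^2 + 78*v + 42)/(100*v^6 - 100*v^5 - 15*v^4 - 100*v^3 + 64*v^2 + 24*v + 36)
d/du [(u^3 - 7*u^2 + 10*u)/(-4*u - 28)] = (-u^3 - 7*u^2 + 49*u - 35)/(2*(u^2 + 14*u + 49))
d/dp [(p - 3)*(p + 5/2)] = 2*p - 1/2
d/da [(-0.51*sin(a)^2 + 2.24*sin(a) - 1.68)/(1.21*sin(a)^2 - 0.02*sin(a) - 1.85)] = (-2.7002*sin(a)^2 + 5.9526*sin(a) - 4.1776)*cos(a)/(1.4641*sin(a)^4 - 0.0484*sin(a)^3 - 4.4766*sin(a)^2 + 0.074*sin(a) + 3.4225)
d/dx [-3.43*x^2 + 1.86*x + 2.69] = 1.86 - 6.86*x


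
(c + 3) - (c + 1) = 2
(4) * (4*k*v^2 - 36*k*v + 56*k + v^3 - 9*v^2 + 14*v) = 16*k*v^2 - 144*k*v + 224*k + 4*v^3 - 36*v^2 + 56*v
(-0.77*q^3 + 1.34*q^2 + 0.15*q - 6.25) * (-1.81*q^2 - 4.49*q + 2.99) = 1.3937*q^5 + 1.0319*q^4 - 8.5904*q^3 + 14.6456*q^2 + 28.511*q - 18.6875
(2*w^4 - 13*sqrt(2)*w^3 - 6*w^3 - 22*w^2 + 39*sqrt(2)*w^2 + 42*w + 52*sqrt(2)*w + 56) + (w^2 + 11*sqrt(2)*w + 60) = 2*w^4 - 13*sqrt(2)*w^3 - 6*w^3 - 21*w^2 + 39*sqrt(2)*w^2 + 42*w + 63*sqrt(2)*w + 116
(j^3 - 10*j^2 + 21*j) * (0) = 0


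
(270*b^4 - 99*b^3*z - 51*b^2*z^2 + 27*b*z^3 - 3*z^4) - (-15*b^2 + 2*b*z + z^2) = 270*b^4 - 99*b^3*z - 51*b^2*z^2 + 15*b^2 + 27*b*z^3 - 2*b*z - 3*z^4 - z^2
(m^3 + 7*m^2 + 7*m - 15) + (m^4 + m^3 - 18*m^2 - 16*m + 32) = m^4 + 2*m^3 - 11*m^2 - 9*m + 17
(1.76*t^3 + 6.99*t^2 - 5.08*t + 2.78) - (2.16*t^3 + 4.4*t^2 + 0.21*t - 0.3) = -0.4*t^3 + 2.59*t^2 - 5.29*t + 3.08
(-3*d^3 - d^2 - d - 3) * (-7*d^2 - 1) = 21*d^5 + 7*d^4 + 10*d^3 + 22*d^2 + d + 3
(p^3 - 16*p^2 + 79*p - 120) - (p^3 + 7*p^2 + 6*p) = -23*p^2 + 73*p - 120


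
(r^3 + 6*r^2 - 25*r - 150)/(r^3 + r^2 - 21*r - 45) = (r^2 + 11*r + 30)/(r^2 + 6*r + 9)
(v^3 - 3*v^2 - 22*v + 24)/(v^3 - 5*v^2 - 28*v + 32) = (v - 6)/(v - 8)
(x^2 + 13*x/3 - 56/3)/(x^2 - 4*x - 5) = (-3*x^2 - 13*x + 56)/(3*(-x^2 + 4*x + 5))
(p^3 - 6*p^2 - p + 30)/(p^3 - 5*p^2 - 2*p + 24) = (p - 5)/(p - 4)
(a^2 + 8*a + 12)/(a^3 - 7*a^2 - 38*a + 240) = (a + 2)/(a^2 - 13*a + 40)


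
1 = 1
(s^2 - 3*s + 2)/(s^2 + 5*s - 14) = (s - 1)/(s + 7)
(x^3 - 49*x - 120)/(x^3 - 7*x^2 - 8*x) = (x^2 + 8*x + 15)/(x*(x + 1))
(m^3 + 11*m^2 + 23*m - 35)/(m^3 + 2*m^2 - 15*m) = (m^2 + 6*m - 7)/(m*(m - 3))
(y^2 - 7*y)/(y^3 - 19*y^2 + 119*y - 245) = y/(y^2 - 12*y + 35)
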